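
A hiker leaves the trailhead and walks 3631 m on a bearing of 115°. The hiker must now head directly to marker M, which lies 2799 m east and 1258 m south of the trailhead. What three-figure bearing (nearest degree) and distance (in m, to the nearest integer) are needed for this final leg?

299°, 564 m

Leg 1 (115°, 3631 m): east 3631 sin 115° = 3290.80, north 3631 cos 115° = -1534.53
Current position: (3290.80, -1534.53). Target: (2799, -1258). Remaining: Δeast = -491.80, Δnorth = 276.53.
Bearing = atan2(-491.80, 276.53) mod 360° = 299.35°; distance = √((-491.80)² + (276.53)²) = 564.214 m.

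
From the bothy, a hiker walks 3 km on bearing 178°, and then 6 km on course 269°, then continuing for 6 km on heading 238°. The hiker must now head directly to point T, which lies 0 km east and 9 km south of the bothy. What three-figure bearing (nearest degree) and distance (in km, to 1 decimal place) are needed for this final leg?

104°, 11.3 km

Leg 1 (178°, 3 km): east 3 sin 178° = 0.10, north 3 cos 178° = -3.00
Leg 2 (269°, 6 km): east 6 sin 269° = -6.00, north 6 cos 269° = -0.10
Leg 3 (238°, 6 km): east 6 sin 238° = -5.09, north 6 cos 238° = -3.18
Current position: (-10.98, -6.28). Target: (0, -9). Remaining: Δeast = 10.98, Δnorth = -2.72.
Bearing = atan2(10.98, -2.72) mod 360° = 103.90°; distance = √((10.98)² + (-2.72)²) = 11.314 km.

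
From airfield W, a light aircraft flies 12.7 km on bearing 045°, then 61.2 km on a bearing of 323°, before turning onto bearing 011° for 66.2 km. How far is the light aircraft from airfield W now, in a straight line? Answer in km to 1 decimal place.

123.8 km

Leg 1 (045°, 12.7 km): east 12.7 sin 45° = 8.98, north 12.7 cos 45° = 8.98
Leg 2 (323°, 61.2 km): east 61.2 sin 323° = -36.83, north 61.2 cos 323° = 48.88
Leg 3 (011°, 66.2 km): east 66.2 sin 11° = 12.63, north 66.2 cos 11° = 64.98
Net: -15.22 east, 122.84 north. Distance = √((-15.22)² + (122.84)²) = 123.780 km.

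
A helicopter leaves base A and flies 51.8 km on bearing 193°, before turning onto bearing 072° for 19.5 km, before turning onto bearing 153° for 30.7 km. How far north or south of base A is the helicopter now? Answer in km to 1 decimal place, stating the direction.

Leg 1 (193°, 51.8 km): east 51.8 sin 193° = -11.65, north 51.8 cos 193° = -50.47
Leg 2 (072°, 19.5 km): east 19.5 sin 72° = 18.55, north 19.5 cos 72° = 6.03
Leg 3 (153°, 30.7 km): east 30.7 sin 153° = 13.94, north 30.7 cos 153° = -27.35
Net north component: -71.80 km.

71.8 km south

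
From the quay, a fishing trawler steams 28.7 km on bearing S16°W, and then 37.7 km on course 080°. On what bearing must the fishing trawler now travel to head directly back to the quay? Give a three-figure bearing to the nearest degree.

Leg 1 (S16°W, 28.7 km): east 28.7 sin 196° = -7.91, north 28.7 cos 196° = -27.59
Leg 2 (080°, 37.7 km): east 37.7 sin 80° = 37.13, north 37.7 cos 80° = 6.55
Net displacement: 29.22 east, -21.04 north. Direction back to start is (-29.22, 21.04): bearing = atan2(-29.22, 21.04) mod 360° = 305.76° ≈ 306°.

306°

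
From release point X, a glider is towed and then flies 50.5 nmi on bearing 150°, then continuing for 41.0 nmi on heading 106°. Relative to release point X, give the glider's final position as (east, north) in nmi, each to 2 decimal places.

Leg 1 (150°, 50.5 nmi): east 50.5 sin 150° = 25.25, north 50.5 cos 150° = -43.73
Leg 2 (106°, 41.0 nmi): east 41.0 sin 106° = 39.41, north 41.0 cos 106° = -11.30
Summing: 64.66 nmi east, -55.04 nmi north → (64.66, -55.04).

(64.66, -55.04)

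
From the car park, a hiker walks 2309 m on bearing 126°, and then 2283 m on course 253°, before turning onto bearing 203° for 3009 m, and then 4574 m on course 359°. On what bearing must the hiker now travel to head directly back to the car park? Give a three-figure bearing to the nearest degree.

082°

Leg 1 (126°, 2309 m): east 2309 sin 126° = 1868.02, north 2309 cos 126° = -1357.20
Leg 2 (253°, 2283 m): east 2283 sin 253° = -2183.24, north 2283 cos 253° = -667.48
Leg 3 (203°, 3009 m): east 3009 sin 203° = -1175.71, north 3009 cos 203° = -2769.80
Leg 4 (359°, 4574 m): east 4574 sin 359° = -79.83, north 4574 cos 359° = 4573.30
Net displacement: -1570.76 east, -221.18 north. Direction back to start is (1570.76, 221.18): bearing = atan2(1570.76, 221.18) mod 360° = 81.98° ≈ 082°.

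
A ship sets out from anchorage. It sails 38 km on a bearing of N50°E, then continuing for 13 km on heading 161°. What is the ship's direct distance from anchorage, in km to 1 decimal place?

Leg 1 (N50°E, 38 km): east 38 sin 50° = 29.11, north 38 cos 50° = 24.43
Leg 2 (161°, 13 km): east 13 sin 161° = 4.23, north 13 cos 161° = -12.29
Net: 33.34 east, 12.13 north. Distance = √((33.34)² + (12.13)²) = 35.481 km.

35.5 km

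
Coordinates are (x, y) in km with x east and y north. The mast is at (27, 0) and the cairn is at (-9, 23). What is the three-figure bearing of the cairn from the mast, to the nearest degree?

303°

Δeast = -9 − 27 = -36.00; Δnorth = 23 − 0 = 23.00.
Bearing = atan2(Δeast, Δnorth) mod 360° = 302.57° ≈ 303°.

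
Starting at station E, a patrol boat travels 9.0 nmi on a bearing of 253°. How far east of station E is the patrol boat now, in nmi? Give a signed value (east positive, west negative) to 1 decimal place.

-8.6 nmi

Leg 1 (253°, 9.0 nmi): east 9.0 sin 253° = -8.61, north 9.0 cos 253° = -2.63
Net east component: -8.61 nmi.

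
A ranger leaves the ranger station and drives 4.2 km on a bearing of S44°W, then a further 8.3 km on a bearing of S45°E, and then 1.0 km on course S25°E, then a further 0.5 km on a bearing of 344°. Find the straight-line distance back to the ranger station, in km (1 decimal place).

9.9 km

Leg 1 (S44°W, 4.2 km): east 4.2 sin 224° = -2.92, north 4.2 cos 224° = -3.02
Leg 2 (S45°E, 8.3 km): east 8.3 sin 135° = 5.87, north 8.3 cos 135° = -5.87
Leg 3 (S25°E, 1.0 km): east 1.0 sin 155° = 0.42, north 1.0 cos 155° = -0.91
Leg 4 (344°, 0.5 km): east 0.5 sin 344° = -0.14, north 0.5 cos 344° = 0.48
Net: 3.24 east, -9.32 north. Distance = √((3.24)² + (-9.32)²) = 9.862 km.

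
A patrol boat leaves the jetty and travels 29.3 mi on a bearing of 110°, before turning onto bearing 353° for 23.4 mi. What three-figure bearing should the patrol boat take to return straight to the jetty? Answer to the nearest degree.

Leg 1 (110°, 29.3 mi): east 29.3 sin 110° = 27.53, north 29.3 cos 110° = -10.02
Leg 2 (353°, 23.4 mi): east 23.4 sin 353° = -2.85, north 23.4 cos 353° = 23.23
Net displacement: 24.68 east, 13.20 north. Direction back to start is (-24.68, -13.20): bearing = atan2(-24.68, -13.20) mod 360° = 241.85° ≈ 242°.

242°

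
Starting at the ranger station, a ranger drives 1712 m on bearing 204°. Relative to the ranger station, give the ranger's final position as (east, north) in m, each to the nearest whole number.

Leg 1 (204°, 1712 m): east 1712 sin 204° = -696.33, north 1712 cos 204° = -1563.99
Summing: -696.33 m east, -1563.99 m north → (-696, -1564).

(-696, -1564)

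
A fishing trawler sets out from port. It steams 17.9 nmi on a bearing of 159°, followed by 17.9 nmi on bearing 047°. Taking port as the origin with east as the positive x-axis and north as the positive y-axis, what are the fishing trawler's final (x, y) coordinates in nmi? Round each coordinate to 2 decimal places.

Leg 1 (159°, 17.9 nmi): east 17.9 sin 159° = 6.41, north 17.9 cos 159° = -16.71
Leg 2 (047°, 17.9 nmi): east 17.9 sin 47° = 13.09, north 17.9 cos 47° = 12.21
Summing: 19.51 nmi east, -4.50 nmi north → (19.51, -4.50).

(19.51, -4.50)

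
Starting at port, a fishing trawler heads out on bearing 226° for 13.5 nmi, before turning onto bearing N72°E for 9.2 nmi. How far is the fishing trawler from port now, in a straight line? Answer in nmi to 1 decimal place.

Leg 1 (226°, 13.5 nmi): east 13.5 sin 226° = -9.71, north 13.5 cos 226° = -9.38
Leg 2 (N72°E, 9.2 nmi): east 9.2 sin 72° = 8.75, north 9.2 cos 72° = 2.84
Net: -0.96 east, -6.53 north. Distance = √((-0.96)² + (-6.53)²) = 6.605 nmi.

6.6 nmi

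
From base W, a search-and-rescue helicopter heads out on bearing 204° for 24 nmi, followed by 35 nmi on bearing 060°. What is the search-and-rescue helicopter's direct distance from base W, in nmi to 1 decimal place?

21.0 nmi

Leg 1 (204°, 24 nmi): east 24 sin 204° = -9.76, north 24 cos 204° = -21.93
Leg 2 (060°, 35 nmi): east 35 sin 60° = 30.31, north 35 cos 60° = 17.50
Net: 20.55 east, -4.43 north. Distance = √((20.55)² + (-4.43)²) = 21.020 nmi.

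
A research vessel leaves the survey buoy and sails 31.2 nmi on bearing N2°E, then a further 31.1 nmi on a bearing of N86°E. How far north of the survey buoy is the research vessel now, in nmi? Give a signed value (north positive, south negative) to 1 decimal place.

33.4 nmi

Leg 1 (N2°E, 31.2 nmi): east 31.2 sin 2° = 1.09, north 31.2 cos 2° = 31.18
Leg 2 (N86°E, 31.1 nmi): east 31.1 sin 86° = 31.02, north 31.1 cos 86° = 2.17
Net north component: 33.35 nmi.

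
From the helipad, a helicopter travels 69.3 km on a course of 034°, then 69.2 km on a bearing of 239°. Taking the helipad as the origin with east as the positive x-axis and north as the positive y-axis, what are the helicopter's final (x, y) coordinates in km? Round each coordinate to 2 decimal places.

(-20.56, 21.81)

Leg 1 (034°, 69.3 km): east 69.3 sin 34° = 38.75, north 69.3 cos 34° = 57.45
Leg 2 (239°, 69.2 km): east 69.2 sin 239° = -59.32, north 69.2 cos 239° = -35.64
Summing: -20.56 km east, 21.81 km north → (-20.56, 21.81).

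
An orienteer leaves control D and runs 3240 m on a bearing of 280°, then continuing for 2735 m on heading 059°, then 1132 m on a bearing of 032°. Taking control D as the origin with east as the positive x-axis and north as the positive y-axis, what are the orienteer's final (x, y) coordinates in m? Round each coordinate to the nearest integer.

Leg 1 (280°, 3240 m): east 3240 sin 280° = -3190.78, north 3240 cos 280° = 562.62
Leg 2 (059°, 2735 m): east 2735 sin 59° = 2344.35, north 2735 cos 59° = 1408.63
Leg 3 (032°, 1132 m): east 1132 sin 32° = 599.87, north 1132 cos 32° = 959.99
Summing: -246.56 m east, 2931.24 m north → (-247, 2931).

(-247, 2931)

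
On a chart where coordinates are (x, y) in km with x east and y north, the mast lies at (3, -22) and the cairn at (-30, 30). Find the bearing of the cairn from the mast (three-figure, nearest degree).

328°

Δeast = -30 − 3 = -33.00; Δnorth = 30 − -22 = 52.00.
Bearing = atan2(Δeast, Δnorth) mod 360° = 327.60° ≈ 328°.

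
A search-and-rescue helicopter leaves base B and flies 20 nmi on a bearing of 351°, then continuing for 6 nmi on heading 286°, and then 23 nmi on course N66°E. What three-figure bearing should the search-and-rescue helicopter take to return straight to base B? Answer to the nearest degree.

Leg 1 (351°, 20 nmi): east 20 sin 351° = -3.13, north 20 cos 351° = 19.75
Leg 2 (286°, 6 nmi): east 6 sin 286° = -5.77, north 6 cos 286° = 1.65
Leg 3 (N66°E, 23 nmi): east 23 sin 66° = 21.01, north 23 cos 66° = 9.35
Net displacement: 12.12 east, 30.76 north. Direction back to start is (-12.12, -30.76): bearing = atan2(-12.12, -30.76) mod 360° = 201.50° ≈ 201°.

201°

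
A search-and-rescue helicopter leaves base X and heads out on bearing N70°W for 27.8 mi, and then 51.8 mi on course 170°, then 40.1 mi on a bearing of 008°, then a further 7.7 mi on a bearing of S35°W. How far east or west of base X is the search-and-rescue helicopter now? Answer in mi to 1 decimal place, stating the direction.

16.0 mi west

Leg 1 (N70°W, 27.8 mi): east 27.8 sin 290° = -26.12, north 27.8 cos 290° = 9.51
Leg 2 (170°, 51.8 mi): east 51.8 sin 170° = 8.99, north 51.8 cos 170° = -51.01
Leg 3 (008°, 40.1 mi): east 40.1 sin 8° = 5.58, north 40.1 cos 8° = 39.71
Leg 4 (S35°W, 7.7 mi): east 7.7 sin 215° = -4.42, north 7.7 cos 215° = -6.31
Net east component: -15.96 mi.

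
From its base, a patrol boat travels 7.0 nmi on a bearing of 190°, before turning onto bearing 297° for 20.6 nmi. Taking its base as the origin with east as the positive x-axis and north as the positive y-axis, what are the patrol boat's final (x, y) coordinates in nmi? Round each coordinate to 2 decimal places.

Leg 1 (190°, 7.0 nmi): east 7.0 sin 190° = -1.22, north 7.0 cos 190° = -6.89
Leg 2 (297°, 20.6 nmi): east 20.6 sin 297° = -18.35, north 20.6 cos 297° = 9.35
Summing: -19.57 nmi east, 2.46 nmi north → (-19.57, 2.46).

(-19.57, 2.46)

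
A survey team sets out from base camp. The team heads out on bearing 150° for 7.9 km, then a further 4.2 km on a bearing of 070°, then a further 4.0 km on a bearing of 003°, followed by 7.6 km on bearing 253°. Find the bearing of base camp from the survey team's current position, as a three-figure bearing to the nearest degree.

Leg 1 (150°, 7.9 km): east 7.9 sin 150° = 3.95, north 7.9 cos 150° = -6.84
Leg 2 (070°, 4.2 km): east 4.2 sin 70° = 3.95, north 4.2 cos 70° = 1.44
Leg 3 (003°, 4.0 km): east 4.0 sin 3° = 0.21, north 4.0 cos 3° = 3.99
Leg 4 (253°, 7.6 km): east 7.6 sin 253° = -7.27, north 7.6 cos 253° = -2.22
Net displacement: 0.84 east, -3.63 north. Direction back to start is (-0.84, 3.63): bearing = atan2(-0.84, 3.63) mod 360° = 347.01° ≈ 347°.

347°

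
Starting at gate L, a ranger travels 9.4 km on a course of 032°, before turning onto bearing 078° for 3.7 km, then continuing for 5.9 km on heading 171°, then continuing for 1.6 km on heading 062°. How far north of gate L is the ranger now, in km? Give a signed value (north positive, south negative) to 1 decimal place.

Leg 1 (032°, 9.4 km): east 9.4 sin 32° = 4.98, north 9.4 cos 32° = 7.97
Leg 2 (078°, 3.7 km): east 3.7 sin 78° = 3.62, north 3.7 cos 78° = 0.77
Leg 3 (171°, 5.9 km): east 5.9 sin 171° = 0.92, north 5.9 cos 171° = -5.83
Leg 4 (062°, 1.6 km): east 1.6 sin 62° = 1.41, north 1.6 cos 62° = 0.75
Net north component: 3.66 km.

3.7 km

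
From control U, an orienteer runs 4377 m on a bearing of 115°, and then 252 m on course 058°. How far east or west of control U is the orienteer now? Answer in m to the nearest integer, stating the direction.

Leg 1 (115°, 4377 m): east 4377 sin 115° = 3966.91, north 4377 cos 115° = -1849.80
Leg 2 (058°, 252 m): east 252 sin 58° = 213.71, north 252 cos 58° = 133.54
Net east component: 4180.62 m.

4181 m east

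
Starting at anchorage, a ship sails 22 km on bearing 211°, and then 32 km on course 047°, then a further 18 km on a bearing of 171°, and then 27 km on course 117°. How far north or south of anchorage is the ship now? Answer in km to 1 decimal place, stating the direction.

Leg 1 (211°, 22 km): east 22 sin 211° = -11.33, north 22 cos 211° = -18.86
Leg 2 (047°, 32 km): east 32 sin 47° = 23.40, north 32 cos 47° = 21.82
Leg 3 (171°, 18 km): east 18 sin 171° = 2.82, north 18 cos 171° = -17.78
Leg 4 (117°, 27 km): east 27 sin 117° = 24.06, north 27 cos 117° = -12.26
Net north component: -27.07 km.

27.1 km south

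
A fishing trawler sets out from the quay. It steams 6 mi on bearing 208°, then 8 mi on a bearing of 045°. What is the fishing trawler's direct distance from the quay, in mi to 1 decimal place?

2.9 mi

Leg 1 (208°, 6 mi): east 6 sin 208° = -2.82, north 6 cos 208° = -5.30
Leg 2 (045°, 8 mi): east 8 sin 45° = 5.66, north 8 cos 45° = 5.66
Net: 2.84 east, 0.36 north. Distance = √((2.84)² + (0.36)²) = 2.863 mi.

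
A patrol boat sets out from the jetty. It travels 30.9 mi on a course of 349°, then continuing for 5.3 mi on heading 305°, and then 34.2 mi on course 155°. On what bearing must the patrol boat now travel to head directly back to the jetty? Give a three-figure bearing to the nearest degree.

241°

Leg 1 (349°, 30.9 mi): east 30.9 sin 349° = -5.90, north 30.9 cos 349° = 30.33
Leg 2 (305°, 5.3 mi): east 5.3 sin 305° = -4.34, north 5.3 cos 305° = 3.04
Leg 3 (155°, 34.2 mi): east 34.2 sin 155° = 14.45, north 34.2 cos 155° = -31.00
Net displacement: 4.22 east, 2.38 north. Direction back to start is (-4.22, -2.38): bearing = atan2(-4.22, -2.38) mod 360° = 240.59° ≈ 241°.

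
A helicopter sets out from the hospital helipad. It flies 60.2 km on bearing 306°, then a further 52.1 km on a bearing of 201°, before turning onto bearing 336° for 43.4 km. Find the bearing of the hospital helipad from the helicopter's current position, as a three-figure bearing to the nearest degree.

107°

Leg 1 (306°, 60.2 km): east 60.2 sin 306° = -48.70, north 60.2 cos 306° = 35.38
Leg 2 (201°, 52.1 km): east 52.1 sin 201° = -18.67, north 52.1 cos 201° = -48.64
Leg 3 (336°, 43.4 km): east 43.4 sin 336° = -17.65, north 43.4 cos 336° = 39.65
Net displacement: -85.03 east, 26.39 north. Direction back to start is (85.03, -26.39): bearing = atan2(85.03, -26.39) mod 360° = 107.24° ≈ 107°.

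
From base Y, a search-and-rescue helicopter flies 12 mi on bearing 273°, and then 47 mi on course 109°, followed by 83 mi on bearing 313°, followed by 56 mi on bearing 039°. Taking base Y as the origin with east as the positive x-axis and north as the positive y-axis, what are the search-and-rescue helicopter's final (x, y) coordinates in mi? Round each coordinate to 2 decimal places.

(7.00, 85.45)

Leg 1 (273°, 12 mi): east 12 sin 273° = -11.98, north 12 cos 273° = 0.63
Leg 2 (109°, 47 mi): east 47 sin 109° = 44.44, north 47 cos 109° = -15.30
Leg 3 (313°, 83 mi): east 83 sin 313° = -60.70, north 83 cos 313° = 56.61
Leg 4 (039°, 56 mi): east 56 sin 39° = 35.24, north 56 cos 39° = 43.52
Summing: 7.00 mi east, 85.45 mi north → (7.00, 85.45).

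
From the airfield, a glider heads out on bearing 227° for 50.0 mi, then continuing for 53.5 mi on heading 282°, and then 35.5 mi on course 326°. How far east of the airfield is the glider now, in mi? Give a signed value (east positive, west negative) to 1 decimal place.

-108.7 mi

Leg 1 (227°, 50.0 mi): east 50.0 sin 227° = -36.57, north 50.0 cos 227° = -34.10
Leg 2 (282°, 53.5 mi): east 53.5 sin 282° = -52.33, north 53.5 cos 282° = 11.12
Leg 3 (326°, 35.5 mi): east 35.5 sin 326° = -19.85, north 35.5 cos 326° = 29.43
Net east component: -108.75 mi.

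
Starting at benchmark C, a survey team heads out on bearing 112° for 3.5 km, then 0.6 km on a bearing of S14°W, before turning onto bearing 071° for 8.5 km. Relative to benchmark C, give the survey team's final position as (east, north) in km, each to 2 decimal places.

(11.14, 0.87)

Leg 1 (112°, 3.5 km): east 3.5 sin 112° = 3.25, north 3.5 cos 112° = -1.31
Leg 2 (S14°W, 0.6 km): east 0.6 sin 194° = -0.15, north 0.6 cos 194° = -0.58
Leg 3 (071°, 8.5 km): east 8.5 sin 71° = 8.04, north 8.5 cos 71° = 2.77
Summing: 11.14 km east, 0.87 km north → (11.14, 0.87).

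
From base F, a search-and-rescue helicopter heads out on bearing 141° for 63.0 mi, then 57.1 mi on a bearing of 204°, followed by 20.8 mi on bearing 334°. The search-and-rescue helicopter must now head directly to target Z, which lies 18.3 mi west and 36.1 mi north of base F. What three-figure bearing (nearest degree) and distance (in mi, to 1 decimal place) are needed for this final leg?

Leg 1 (141°, 63.0 mi): east 63.0 sin 141° = 39.65, north 63.0 cos 141° = -48.96
Leg 2 (204°, 57.1 mi): east 57.1 sin 204° = -23.22, north 57.1 cos 204° = -52.16
Leg 3 (334°, 20.8 mi): east 20.8 sin 334° = -9.12, north 20.8 cos 334° = 18.69
Current position: (7.30, -82.43). Target: (-18.3, 36.1). Remaining: Δeast = -25.60, Δnorth = 118.53.
Bearing = atan2(-25.60, 118.53) mod 360° = 347.81°; distance = √((-25.60)² + (118.53)²) = 121.263 mi.

348°, 121.3 mi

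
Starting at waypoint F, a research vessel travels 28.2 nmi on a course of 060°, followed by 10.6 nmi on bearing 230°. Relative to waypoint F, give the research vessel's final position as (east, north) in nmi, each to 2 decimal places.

(16.30, 7.29)

Leg 1 (060°, 28.2 nmi): east 28.2 sin 60° = 24.42, north 28.2 cos 60° = 14.10
Leg 2 (230°, 10.6 nmi): east 10.6 sin 230° = -8.12, north 10.6 cos 230° = -6.81
Summing: 16.30 nmi east, 7.29 nmi north → (16.30, 7.29).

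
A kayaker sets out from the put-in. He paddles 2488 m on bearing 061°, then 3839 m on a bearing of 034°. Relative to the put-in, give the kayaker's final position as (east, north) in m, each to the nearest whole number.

(4323, 4389)

Leg 1 (061°, 2488 m): east 2488 sin 61° = 2176.05, north 2488 cos 61° = 1206.21
Leg 2 (034°, 3839 m): east 3839 sin 34° = 2146.74, north 3839 cos 34° = 3182.68
Summing: 4322.80 m east, 4388.88 m north → (4323, 4389).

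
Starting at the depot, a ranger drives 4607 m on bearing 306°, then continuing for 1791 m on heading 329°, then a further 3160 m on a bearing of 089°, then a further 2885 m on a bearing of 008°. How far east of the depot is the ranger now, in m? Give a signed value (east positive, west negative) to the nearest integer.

Leg 1 (306°, 4607 m): east 4607 sin 306° = -3727.14, north 4607 cos 306° = 2707.93
Leg 2 (329°, 1791 m): east 1791 sin 329° = -922.43, north 1791 cos 329° = 1535.19
Leg 3 (089°, 3160 m): east 3160 sin 89° = 3159.52, north 3160 cos 89° = 55.15
Leg 4 (008°, 2885 m): east 2885 sin 8° = 401.51, north 2885 cos 8° = 2856.92
Net east component: -1088.54 m.

-1089 m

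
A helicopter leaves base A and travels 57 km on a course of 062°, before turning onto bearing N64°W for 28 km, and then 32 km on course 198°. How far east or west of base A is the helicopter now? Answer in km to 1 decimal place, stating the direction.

Leg 1 (062°, 57 km): east 57 sin 62° = 50.33, north 57 cos 62° = 26.76
Leg 2 (N64°W, 28 km): east 28 sin 296° = -25.17, north 28 cos 296° = 12.27
Leg 3 (198°, 32 km): east 32 sin 198° = -9.89, north 32 cos 198° = -30.43
Net east component: 15.27 km.

15.3 km east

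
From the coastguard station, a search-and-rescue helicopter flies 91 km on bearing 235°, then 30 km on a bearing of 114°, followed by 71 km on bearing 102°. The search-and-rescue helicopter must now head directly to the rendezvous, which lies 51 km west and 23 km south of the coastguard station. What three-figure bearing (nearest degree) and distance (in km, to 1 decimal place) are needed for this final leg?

307°, 92.3 km

Leg 1 (235°, 91 km): east 91 sin 235° = -74.54, north 91 cos 235° = -52.20
Leg 2 (114°, 30 km): east 30 sin 114° = 27.41, north 30 cos 114° = -12.20
Leg 3 (102°, 71 km): east 71 sin 102° = 69.45, north 71 cos 102° = -14.76
Current position: (22.31, -79.16). Target: (-51, -23). Remaining: Δeast = -73.31, Δnorth = 56.16.
Bearing = atan2(-73.31, 56.16) mod 360° = 307.45°; distance = √((-73.31)² + (56.16)²) = 92.350 km.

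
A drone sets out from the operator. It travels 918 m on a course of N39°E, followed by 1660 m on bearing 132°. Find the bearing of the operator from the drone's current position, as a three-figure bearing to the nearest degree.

282°

Leg 1 (N39°E, 918 m): east 918 sin 39° = 577.72, north 918 cos 39° = 713.42
Leg 2 (132°, 1660 m): east 1660 sin 132° = 1233.62, north 1660 cos 132° = -1110.76
Net displacement: 1811.34 east, -397.34 north. Direction back to start is (-1811.34, 397.34): bearing = atan2(-1811.34, 397.34) mod 360° = 282.37° ≈ 282°.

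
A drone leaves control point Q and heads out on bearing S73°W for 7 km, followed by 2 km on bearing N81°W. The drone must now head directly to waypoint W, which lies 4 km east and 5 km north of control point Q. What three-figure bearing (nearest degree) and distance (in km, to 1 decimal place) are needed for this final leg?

062°, 14.3 km

Leg 1 (S73°W, 7 km): east 7 sin 253° = -6.69, north 7 cos 253° = -2.05
Leg 2 (N81°W, 2 km): east 2 sin 279° = -1.98, north 2 cos 279° = 0.31
Current position: (-8.67, -1.73). Target: (4, 5). Remaining: Δeast = 12.67, Δnorth = 6.73.
Bearing = atan2(12.67, 6.73) mod 360° = 62.01°; distance = √((12.67)² + (6.73)²) = 14.348 km.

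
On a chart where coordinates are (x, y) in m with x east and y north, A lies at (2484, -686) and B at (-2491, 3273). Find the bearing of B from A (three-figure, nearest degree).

309°

Δeast = -2491 − 2484 = -4975.00; Δnorth = 3273 − -686 = 3959.00.
Bearing = atan2(Δeast, Δnorth) mod 360° = 308.51° ≈ 309°.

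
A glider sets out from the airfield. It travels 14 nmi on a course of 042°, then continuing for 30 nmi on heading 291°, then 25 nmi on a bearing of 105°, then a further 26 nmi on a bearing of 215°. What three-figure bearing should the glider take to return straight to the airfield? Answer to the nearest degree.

055°

Leg 1 (042°, 14 nmi): east 14 sin 42° = 9.37, north 14 cos 42° = 10.40
Leg 2 (291°, 30 nmi): east 30 sin 291° = -28.01, north 30 cos 291° = 10.75
Leg 3 (105°, 25 nmi): east 25 sin 105° = 24.15, north 25 cos 105° = -6.47
Leg 4 (215°, 26 nmi): east 26 sin 215° = -14.91, north 26 cos 215° = -21.30
Net displacement: -9.40 east, -6.61 north. Direction back to start is (9.40, 6.61): bearing = atan2(9.40, 6.61) mod 360° = 54.88° ≈ 055°.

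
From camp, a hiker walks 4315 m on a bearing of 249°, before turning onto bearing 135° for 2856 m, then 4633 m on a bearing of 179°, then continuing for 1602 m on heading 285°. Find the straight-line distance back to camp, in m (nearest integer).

8524 m

Leg 1 (249°, 4315 m): east 4315 sin 249° = -4028.40, north 4315 cos 249° = -1546.36
Leg 2 (135°, 2856 m): east 2856 sin 135° = 2019.50, north 2856 cos 135° = -2019.50
Leg 3 (179°, 4633 m): east 4633 sin 179° = 80.86, north 4633 cos 179° = -4632.29
Leg 4 (285°, 1602 m): east 1602 sin 285° = -1547.41, north 1602 cos 285° = 414.63
Net: -3475.46 east, -7783.52 north. Distance = √((-3475.46)² + (-7783.52)²) = 8524.202 m.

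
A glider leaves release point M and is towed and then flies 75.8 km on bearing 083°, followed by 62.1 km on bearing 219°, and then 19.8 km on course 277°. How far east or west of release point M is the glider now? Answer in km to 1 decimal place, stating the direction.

16.5 km east

Leg 1 (083°, 75.8 km): east 75.8 sin 83° = 75.23, north 75.8 cos 83° = 9.24
Leg 2 (219°, 62.1 km): east 62.1 sin 219° = -39.08, north 62.1 cos 219° = -48.26
Leg 3 (277°, 19.8 km): east 19.8 sin 277° = -19.65, north 19.8 cos 277° = 2.41
Net east component: 16.50 km.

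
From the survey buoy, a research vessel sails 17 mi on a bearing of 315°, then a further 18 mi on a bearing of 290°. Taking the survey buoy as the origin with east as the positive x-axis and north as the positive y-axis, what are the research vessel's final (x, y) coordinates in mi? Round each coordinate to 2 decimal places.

(-28.94, 18.18)

Leg 1 (315°, 17 mi): east 17 sin 315° = -12.02, north 17 cos 315° = 12.02
Leg 2 (290°, 18 mi): east 18 sin 290° = -16.91, north 18 cos 290° = 6.16
Summing: -28.94 mi east, 18.18 mi north → (-28.94, 18.18).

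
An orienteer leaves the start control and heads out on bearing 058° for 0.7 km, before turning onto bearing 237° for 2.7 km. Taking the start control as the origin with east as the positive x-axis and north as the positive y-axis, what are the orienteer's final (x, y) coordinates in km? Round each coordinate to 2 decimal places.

Leg 1 (058°, 0.7 km): east 0.7 sin 58° = 0.59, north 0.7 cos 58° = 0.37
Leg 2 (237°, 2.7 km): east 2.7 sin 237° = -2.26, north 2.7 cos 237° = -1.47
Summing: -1.67 km east, -1.10 km north → (-1.67, -1.10).

(-1.67, -1.10)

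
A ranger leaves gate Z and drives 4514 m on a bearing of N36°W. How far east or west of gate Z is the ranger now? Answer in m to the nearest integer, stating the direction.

2653 m west

Leg 1 (N36°W, 4514 m): east 4514 sin 324° = -2653.26, north 4514 cos 324° = 3651.90
Net east component: -2653.26 m.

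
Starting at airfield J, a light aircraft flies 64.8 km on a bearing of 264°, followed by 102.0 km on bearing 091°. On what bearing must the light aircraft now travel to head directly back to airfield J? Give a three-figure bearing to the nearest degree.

283°

Leg 1 (264°, 64.8 km): east 64.8 sin 264° = -64.45, north 64.8 cos 264° = -6.77
Leg 2 (091°, 102.0 km): east 102.0 sin 91° = 101.98, north 102.0 cos 91° = -1.78
Net displacement: 37.54 east, -8.55 north. Direction back to start is (-37.54, 8.55): bearing = atan2(-37.54, 8.55) mod 360° = 282.84° ≈ 283°.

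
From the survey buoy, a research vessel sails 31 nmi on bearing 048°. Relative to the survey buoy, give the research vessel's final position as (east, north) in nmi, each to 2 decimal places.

(23.04, 20.74)

Leg 1 (048°, 31 nmi): east 31 sin 48° = 23.04, north 31 cos 48° = 20.74
Summing: 23.04 nmi east, 20.74 nmi north → (23.04, 20.74).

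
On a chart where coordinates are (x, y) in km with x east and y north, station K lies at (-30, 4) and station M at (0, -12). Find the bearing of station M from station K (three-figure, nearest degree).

118°

Δeast = 0 − -30 = 30.00; Δnorth = -12 − 4 = -16.00.
Bearing = atan2(Δeast, Δnorth) mod 360° = 118.07° ≈ 118°.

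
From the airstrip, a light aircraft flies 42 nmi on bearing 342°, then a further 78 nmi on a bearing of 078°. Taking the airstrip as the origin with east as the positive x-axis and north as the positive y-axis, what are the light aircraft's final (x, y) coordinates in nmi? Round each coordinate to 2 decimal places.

Leg 1 (342°, 42 nmi): east 42 sin 342° = -12.98, north 42 cos 342° = 39.94
Leg 2 (078°, 78 nmi): east 78 sin 78° = 76.30, north 78 cos 78° = 16.22
Summing: 63.32 nmi east, 56.16 nmi north → (63.32, 56.16).

(63.32, 56.16)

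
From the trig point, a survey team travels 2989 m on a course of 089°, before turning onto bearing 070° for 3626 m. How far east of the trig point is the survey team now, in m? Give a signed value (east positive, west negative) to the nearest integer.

Leg 1 (089°, 2989 m): east 2989 sin 89° = 2988.54, north 2989 cos 89° = 52.17
Leg 2 (070°, 3626 m): east 3626 sin 70° = 3407.33, north 3626 cos 70° = 1240.17
Net east component: 6395.87 m.

6396 m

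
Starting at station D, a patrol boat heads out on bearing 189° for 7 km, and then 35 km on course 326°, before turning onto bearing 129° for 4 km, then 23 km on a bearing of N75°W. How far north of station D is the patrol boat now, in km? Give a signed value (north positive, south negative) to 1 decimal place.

Leg 1 (189°, 7 km): east 7 sin 189° = -1.10, north 7 cos 189° = -6.91
Leg 2 (326°, 35 km): east 35 sin 326° = -19.57, north 35 cos 326° = 29.02
Leg 3 (129°, 4 km): east 4 sin 129° = 3.11, north 4 cos 129° = -2.52
Leg 4 (N75°W, 23 km): east 23 sin 285° = -22.22, north 23 cos 285° = 5.95
Net north component: 25.54 km.

25.5 km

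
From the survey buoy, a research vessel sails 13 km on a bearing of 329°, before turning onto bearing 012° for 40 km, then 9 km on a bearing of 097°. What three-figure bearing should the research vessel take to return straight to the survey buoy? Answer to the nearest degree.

Leg 1 (329°, 13 km): east 13 sin 329° = -6.70, north 13 cos 329° = 11.14
Leg 2 (012°, 40 km): east 40 sin 12° = 8.32, north 40 cos 12° = 39.13
Leg 3 (097°, 9 km): east 9 sin 97° = 8.93, north 9 cos 97° = -1.10
Net displacement: 10.55 east, 49.17 north. Direction back to start is (-10.55, -49.17): bearing = atan2(-10.55, -49.17) mod 360° = 192.11° ≈ 192°.

192°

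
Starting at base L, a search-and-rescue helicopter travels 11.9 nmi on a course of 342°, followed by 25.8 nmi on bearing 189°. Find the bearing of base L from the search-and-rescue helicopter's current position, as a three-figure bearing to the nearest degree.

Leg 1 (342°, 11.9 nmi): east 11.9 sin 342° = -3.68, north 11.9 cos 342° = 11.32
Leg 2 (189°, 25.8 nmi): east 25.8 sin 189° = -4.04, north 25.8 cos 189° = -25.48
Net displacement: -7.71 east, -14.16 north. Direction back to start is (7.71, 14.16): bearing = atan2(7.71, 14.16) mod 360° = 28.57° ≈ 029°.

029°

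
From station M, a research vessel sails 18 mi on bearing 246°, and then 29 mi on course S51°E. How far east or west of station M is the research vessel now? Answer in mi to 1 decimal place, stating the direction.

6.1 mi east

Leg 1 (246°, 18 mi): east 18 sin 246° = -16.44, north 18 cos 246° = -7.32
Leg 2 (S51°E, 29 mi): east 29 sin 129° = 22.54, north 29 cos 129° = -18.25
Net east component: 6.09 mi.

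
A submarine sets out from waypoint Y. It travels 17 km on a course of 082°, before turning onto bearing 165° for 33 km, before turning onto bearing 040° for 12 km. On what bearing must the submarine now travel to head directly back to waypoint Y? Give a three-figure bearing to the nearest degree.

Leg 1 (082°, 17 km): east 17 sin 82° = 16.83, north 17 cos 82° = 2.37
Leg 2 (165°, 33 km): east 33 sin 165° = 8.54, north 33 cos 165° = -31.88
Leg 3 (040°, 12 km): east 12 sin 40° = 7.71, north 12 cos 40° = 9.19
Net displacement: 33.09 east, -20.32 north. Direction back to start is (-33.09, 20.32): bearing = atan2(-33.09, 20.32) mod 360° = 301.55° ≈ 302°.

302°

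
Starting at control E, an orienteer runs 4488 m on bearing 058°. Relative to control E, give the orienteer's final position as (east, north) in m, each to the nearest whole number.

(3806, 2378)

Leg 1 (058°, 4488 m): east 4488 sin 58° = 3806.04, north 4488 cos 58° = 2378.28
Summing: 3806.04 m east, 2378.28 m north → (3806, 2378).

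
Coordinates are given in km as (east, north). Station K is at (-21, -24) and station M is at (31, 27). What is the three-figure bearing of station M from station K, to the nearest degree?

Δeast = 31 − -21 = 52.00; Δnorth = 27 − -24 = 51.00.
Bearing = atan2(Δeast, Δnorth) mod 360° = 45.56° ≈ 046°.

046°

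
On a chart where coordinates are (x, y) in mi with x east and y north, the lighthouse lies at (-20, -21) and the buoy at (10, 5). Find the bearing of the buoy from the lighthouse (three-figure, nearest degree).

Δeast = 10 − -20 = 30.00; Δnorth = 5 − -21 = 26.00.
Bearing = atan2(Δeast, Δnorth) mod 360° = 49.09° ≈ 049°.

049°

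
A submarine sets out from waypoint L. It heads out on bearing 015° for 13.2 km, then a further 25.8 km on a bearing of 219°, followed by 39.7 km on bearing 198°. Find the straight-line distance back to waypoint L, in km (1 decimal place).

51.6 km

Leg 1 (015°, 13.2 km): east 13.2 sin 15° = 3.42, north 13.2 cos 15° = 12.75
Leg 2 (219°, 25.8 km): east 25.8 sin 219° = -16.24, north 25.8 cos 219° = -20.05
Leg 3 (198°, 39.7 km): east 39.7 sin 198° = -12.27, north 39.7 cos 198° = -37.76
Net: -25.09 east, -45.06 north. Distance = √((-25.09)² + (-45.06)²) = 51.571 km.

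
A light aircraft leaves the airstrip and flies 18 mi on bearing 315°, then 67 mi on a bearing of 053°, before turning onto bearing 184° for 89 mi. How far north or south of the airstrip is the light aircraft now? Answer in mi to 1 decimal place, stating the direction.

Leg 1 (315°, 18 mi): east 18 sin 315° = -12.73, north 18 cos 315° = 12.73
Leg 2 (053°, 67 mi): east 67 sin 53° = 53.51, north 67 cos 53° = 40.32
Leg 3 (184°, 89 mi): east 89 sin 184° = -6.21, north 89 cos 184° = -88.78
Net north component: -35.73 mi.

35.7 mi south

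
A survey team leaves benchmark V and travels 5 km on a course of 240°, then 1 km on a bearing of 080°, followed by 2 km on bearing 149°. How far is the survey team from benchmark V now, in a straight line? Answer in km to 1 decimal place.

Leg 1 (240°, 5 km): east 5 sin 240° = -4.33, north 5 cos 240° = -2.50
Leg 2 (080°, 1 km): east 1 sin 80° = 0.98, north 1 cos 80° = 0.17
Leg 3 (149°, 2 km): east 2 sin 149° = 1.03, north 2 cos 149° = -1.71
Net: -2.32 east, -4.04 north. Distance = √((-2.32)² + (-4.04)²) = 4.657 km.

4.7 km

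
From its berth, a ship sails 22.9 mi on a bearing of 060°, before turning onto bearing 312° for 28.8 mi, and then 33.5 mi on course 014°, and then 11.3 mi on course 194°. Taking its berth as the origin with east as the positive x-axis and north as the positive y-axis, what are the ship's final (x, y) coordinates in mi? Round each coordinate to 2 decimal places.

Leg 1 (060°, 22.9 mi): east 22.9 sin 60° = 19.83, north 22.9 cos 60° = 11.45
Leg 2 (312°, 28.8 mi): east 28.8 sin 312° = -21.40, north 28.8 cos 312° = 19.27
Leg 3 (014°, 33.5 mi): east 33.5 sin 14° = 8.10, north 33.5 cos 14° = 32.50
Leg 4 (194°, 11.3 mi): east 11.3 sin 194° = -2.73, north 11.3 cos 194° = -10.96
Summing: 3.80 mi east, 52.26 mi north → (3.80, 52.26).

(3.80, 52.26)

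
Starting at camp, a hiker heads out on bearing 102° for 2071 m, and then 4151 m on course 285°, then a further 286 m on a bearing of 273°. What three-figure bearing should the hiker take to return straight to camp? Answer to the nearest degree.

106°

Leg 1 (102°, 2071 m): east 2071 sin 102° = 2025.74, north 2071 cos 102° = -430.59
Leg 2 (285°, 4151 m): east 4151 sin 285° = -4009.56, north 4151 cos 285° = 1074.36
Leg 3 (273°, 286 m): east 286 sin 273° = -285.61, north 286 cos 273° = 14.97
Net displacement: -2269.42 east, 658.74 north. Direction back to start is (2269.42, -658.74): bearing = atan2(2269.42, -658.74) mod 360° = 106.19° ≈ 106°.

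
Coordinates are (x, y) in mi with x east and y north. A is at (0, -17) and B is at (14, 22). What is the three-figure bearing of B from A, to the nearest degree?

Δeast = 14 − 0 = 14.00; Δnorth = 22 − -17 = 39.00.
Bearing = atan2(Δeast, Δnorth) mod 360° = 19.75° ≈ 020°.

020°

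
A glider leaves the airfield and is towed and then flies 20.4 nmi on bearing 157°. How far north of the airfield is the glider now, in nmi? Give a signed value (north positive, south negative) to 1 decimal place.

Leg 1 (157°, 20.4 nmi): east 20.4 sin 157° = 7.97, north 20.4 cos 157° = -18.78
Net north component: -18.78 nmi.

-18.8 nmi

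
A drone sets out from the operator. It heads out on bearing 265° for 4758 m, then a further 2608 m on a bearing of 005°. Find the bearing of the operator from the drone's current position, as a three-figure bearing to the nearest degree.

116°

Leg 1 (265°, 4758 m): east 4758 sin 265° = -4739.89, north 4758 cos 265° = -414.69
Leg 2 (005°, 2608 m): east 2608 sin 5° = 227.30, north 2608 cos 5° = 2598.08
Net displacement: -4512.59 east, 2183.39 north. Direction back to start is (4512.59, -2183.39): bearing = atan2(4512.59, -2183.39) mod 360° = 115.82° ≈ 116°.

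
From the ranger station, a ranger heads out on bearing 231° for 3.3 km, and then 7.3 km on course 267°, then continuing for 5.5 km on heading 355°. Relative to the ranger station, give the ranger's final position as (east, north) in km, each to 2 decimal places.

(-10.33, 3.02)

Leg 1 (231°, 3.3 km): east 3.3 sin 231° = -2.56, north 3.3 cos 231° = -2.08
Leg 2 (267°, 7.3 km): east 7.3 sin 267° = -7.29, north 7.3 cos 267° = -0.38
Leg 3 (355°, 5.5 km): east 5.5 sin 355° = -0.48, north 5.5 cos 355° = 5.48
Summing: -10.33 km east, 3.02 km north → (-10.33, 3.02).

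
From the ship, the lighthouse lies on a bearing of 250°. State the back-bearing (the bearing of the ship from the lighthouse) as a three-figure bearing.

Back-bearing = 250° − 180° = 070°.

070°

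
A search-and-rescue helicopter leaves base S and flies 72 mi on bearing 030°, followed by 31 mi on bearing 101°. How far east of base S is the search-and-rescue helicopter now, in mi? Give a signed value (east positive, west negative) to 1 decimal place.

66.4 mi

Leg 1 (030°, 72 mi): east 72 sin 30° = 36.00, north 72 cos 30° = 62.35
Leg 2 (101°, 31 mi): east 31 sin 101° = 30.43, north 31 cos 101° = -5.92
Net east component: 66.43 mi.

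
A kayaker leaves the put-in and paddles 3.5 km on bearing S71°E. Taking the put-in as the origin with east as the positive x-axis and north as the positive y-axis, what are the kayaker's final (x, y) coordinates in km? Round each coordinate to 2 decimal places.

Leg 1 (S71°E, 3.5 km): east 3.5 sin 109° = 3.31, north 3.5 cos 109° = -1.14
Summing: 3.31 km east, -1.14 km north → (3.31, -1.14).

(3.31, -1.14)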